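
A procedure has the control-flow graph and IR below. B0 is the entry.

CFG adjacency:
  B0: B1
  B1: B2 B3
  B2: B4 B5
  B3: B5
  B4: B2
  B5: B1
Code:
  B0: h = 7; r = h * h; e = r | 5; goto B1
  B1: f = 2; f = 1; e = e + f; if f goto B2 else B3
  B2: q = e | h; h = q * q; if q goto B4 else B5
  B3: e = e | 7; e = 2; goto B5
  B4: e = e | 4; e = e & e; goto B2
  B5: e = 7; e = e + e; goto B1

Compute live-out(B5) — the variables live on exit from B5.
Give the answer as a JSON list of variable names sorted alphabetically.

Block summaries:
  B0: def={e,h,r} ue=∅
  B1: def={e,f} ue={e}
  B2: def={h,q} ue={e,h}
  B3: def={e} ue={e}
  B4: def={e} ue={e}
  B5: def={e} ue=∅

Liveness:
  B0 li=∅ lo={e,h}
  B1 li={e,h} lo={e,h}
  B2 li={e,h} lo={e,h}
  B3 li={e,h} lo={h}
  B4 li={e,h} lo={e,h}
  B5 li={h} lo={e,h}

live-out(B5) = ["e", "h"]

Answer: ["e", "h"]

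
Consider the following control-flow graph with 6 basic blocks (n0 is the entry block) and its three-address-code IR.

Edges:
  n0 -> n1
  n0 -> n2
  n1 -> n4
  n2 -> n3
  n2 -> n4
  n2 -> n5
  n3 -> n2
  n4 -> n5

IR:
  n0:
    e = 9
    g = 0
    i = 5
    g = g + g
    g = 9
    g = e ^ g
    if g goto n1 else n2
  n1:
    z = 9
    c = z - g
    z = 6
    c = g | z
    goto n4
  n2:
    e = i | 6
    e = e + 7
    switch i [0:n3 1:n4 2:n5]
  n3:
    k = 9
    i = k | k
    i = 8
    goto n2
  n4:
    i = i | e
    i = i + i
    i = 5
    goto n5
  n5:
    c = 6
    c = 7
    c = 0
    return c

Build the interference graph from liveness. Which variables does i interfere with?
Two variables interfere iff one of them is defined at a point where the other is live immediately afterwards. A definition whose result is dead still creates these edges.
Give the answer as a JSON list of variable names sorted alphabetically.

Answer: ["c", "e", "g", "z"]

Derivation:
Per-block:
  n0: def={e,g,i} ue=∅
  n1: def={c,z} ue={g}
  n2: def={e} ue={i}
  n3: def={i,k} ue=∅
  n4: def={i} ue={e,i}
  n5: def={c} ue=∅

Liveness:
  live n0: ∅→{e,g,i}
  live n1: {e,g,i}→{e,i}
  live n2: {i}→{e,i}
  live n3: ∅→{i}
  live n4: {e,i}→∅
  live n5: ∅→∅

Interference:
  c: {e,g,i}
  e: {c,g,i,z}
  g: {c,e,i,z}
  i: {c,e,g,z}
  k: ∅
  z: {e,g,i}

N(i) = ["c", "e", "g", "z"]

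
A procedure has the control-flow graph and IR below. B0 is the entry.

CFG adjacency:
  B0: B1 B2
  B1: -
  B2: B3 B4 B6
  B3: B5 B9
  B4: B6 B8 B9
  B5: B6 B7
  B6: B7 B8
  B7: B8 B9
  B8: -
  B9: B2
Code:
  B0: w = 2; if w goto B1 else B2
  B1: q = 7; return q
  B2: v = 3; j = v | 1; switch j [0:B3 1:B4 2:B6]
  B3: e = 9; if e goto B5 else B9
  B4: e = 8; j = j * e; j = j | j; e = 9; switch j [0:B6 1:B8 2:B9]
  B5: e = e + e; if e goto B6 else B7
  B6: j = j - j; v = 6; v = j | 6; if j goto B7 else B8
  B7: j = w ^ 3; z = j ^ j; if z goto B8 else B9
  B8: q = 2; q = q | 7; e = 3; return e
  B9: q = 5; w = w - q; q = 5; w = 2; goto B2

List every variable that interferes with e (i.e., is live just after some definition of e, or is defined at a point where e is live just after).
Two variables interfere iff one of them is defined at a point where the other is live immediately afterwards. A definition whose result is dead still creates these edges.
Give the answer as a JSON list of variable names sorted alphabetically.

Answer: ["j", "w"]

Working:
Per-block:
  B0: def={w} ue=∅
  B1: def={q} ue=∅
  B2: def={j,v} ue=∅
  B3: def={e} ue=∅
  B4: def={e,j} ue={j}
  B5: def={e} ue={e}
  B6: def={j,v} ue={j}
  B7: def={j,z} ue={w}
  B8: def={e,q} ue=∅
  B9: def={q,w} ue={w}

Live sets:
  live B0: ∅→{w}
  live B1: ∅→∅
  live B2: {w}→{j,w}
  live B3: {j,w}→{e,j,w}
  live B4: {j,w}→{j,w}
  live B5: {e,j,w}→{j,w}
  live B6: {j,w}→{w}
  live B7: {w}→{w}
  live B8: ∅→∅
  live B9: {w}→{w}

Interference:
  e↔{j,w}
  j↔{e,v,w}
  q↔{w}
  v↔{j,w}
  w↔{e,j,q,v,z}
  z↔{w}

N(e) = ["j", "w"]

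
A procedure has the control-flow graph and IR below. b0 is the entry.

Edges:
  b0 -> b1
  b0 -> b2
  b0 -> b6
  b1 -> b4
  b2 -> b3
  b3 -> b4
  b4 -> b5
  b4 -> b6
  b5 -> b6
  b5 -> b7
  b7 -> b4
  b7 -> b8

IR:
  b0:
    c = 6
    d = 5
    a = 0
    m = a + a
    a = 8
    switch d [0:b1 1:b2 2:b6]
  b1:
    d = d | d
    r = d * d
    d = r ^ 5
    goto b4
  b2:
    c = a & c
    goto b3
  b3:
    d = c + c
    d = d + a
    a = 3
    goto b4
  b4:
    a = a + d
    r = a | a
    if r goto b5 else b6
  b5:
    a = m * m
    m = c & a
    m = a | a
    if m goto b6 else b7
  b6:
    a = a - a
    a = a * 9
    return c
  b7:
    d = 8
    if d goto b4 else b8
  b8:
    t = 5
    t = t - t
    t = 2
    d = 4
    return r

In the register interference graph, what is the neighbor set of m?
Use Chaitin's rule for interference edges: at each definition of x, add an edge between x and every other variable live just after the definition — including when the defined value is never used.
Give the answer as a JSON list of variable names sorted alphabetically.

Block summaries:
  b0: {a,c,d,m} / ∅
  b1: {d,r} / {d}
  b2: {c} / {a,c}
  b3: {a,d} / {a,c}
  b4: {a,r} / {a,d}
  b5: {a,m} / {c,m}
  b6: {a} / {a,c}
  b7: {d} / ∅
  b8: {d,t} / {r}

Backward fixpoint:
  b0 li=∅ lo={a,c,d,m}
  b1 li={a,c,d,m} lo={a,c,d,m}
  b2 li={a,c,m} lo={a,c,m}
  b3 li={a,c,m} lo={a,c,d,m}
  b4 li={a,c,d,m} lo={a,c,m,r}
  b5 li={c,m,r} lo={a,c,m,r}
  b6 li={a,c} lo=∅
  b7 li={a,c,m,r} lo={a,c,d,m,r}
  b8 li={r} lo=∅

Conflict graph:
  a↔{c,d,m,r}
  c↔{a,d,m,r}
  d↔{a,c,m,r}
  m↔{a,c,d,r}
  r↔{a,c,d,m,t}
  t↔{r}

N(m) = ["a", "c", "d", "r"]

Answer: ["a", "c", "d", "r"]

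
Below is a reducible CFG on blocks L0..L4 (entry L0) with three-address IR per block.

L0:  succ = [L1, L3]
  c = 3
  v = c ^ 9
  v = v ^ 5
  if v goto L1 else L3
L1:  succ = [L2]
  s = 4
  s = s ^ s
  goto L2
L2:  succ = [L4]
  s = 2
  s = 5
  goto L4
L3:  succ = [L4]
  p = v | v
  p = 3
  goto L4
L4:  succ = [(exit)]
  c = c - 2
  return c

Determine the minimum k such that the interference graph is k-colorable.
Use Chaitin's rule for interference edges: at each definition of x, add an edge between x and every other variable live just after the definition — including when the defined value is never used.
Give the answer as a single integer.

Answer: 2

Working:
Per-block:
  L0: {c,v} / ∅
  L1: {s} / ∅
  L2: {s} / ∅
  L3: {p} / {v}
  L4: {c} / {c}

Liveness:
  L0 li=∅ lo={c,v}
  L1 li={c} lo={c}
  L2 li={c} lo={c}
  L3 li={c,v} lo={c}
  L4 li={c} lo=∅

Interfere edges:
  c: {p,s,v}
  p: {c}
  s: {c}
  v: {c}

Colouring:
  lower bound: {c,p} mutually conflict ⇒ χ ≥ 2
  2-colouring: R0={c}  R1={p,s,v}
  χ = 2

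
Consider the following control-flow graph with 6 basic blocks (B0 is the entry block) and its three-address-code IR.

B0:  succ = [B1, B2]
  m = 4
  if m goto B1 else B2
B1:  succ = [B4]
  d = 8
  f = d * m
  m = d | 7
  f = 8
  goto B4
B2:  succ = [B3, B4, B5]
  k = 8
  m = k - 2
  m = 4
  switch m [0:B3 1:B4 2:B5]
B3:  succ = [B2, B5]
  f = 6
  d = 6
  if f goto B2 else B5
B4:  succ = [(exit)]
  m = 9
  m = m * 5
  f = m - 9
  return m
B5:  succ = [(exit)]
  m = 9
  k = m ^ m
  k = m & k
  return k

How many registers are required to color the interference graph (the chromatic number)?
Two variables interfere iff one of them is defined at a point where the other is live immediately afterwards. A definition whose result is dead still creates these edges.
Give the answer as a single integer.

def/use:
  B0 def {m} use ∅
  B1 def {d,f,m} use {m}
  B2 def {k,m} use ∅
  B3 def {d,f} use ∅
  B4 def {f,m} use ∅
  B5 def {k,m} use ∅

Liveness:
  live B0: ∅→{m}
  live B1: {m}→∅
  live B2: ∅→∅
  live B3: ∅→∅
  live B4: ∅→∅
  live B5: ∅→∅

Interfere edges:
  d — {f,m}
  f — {d,m}
  k — {m}
  m — {d,f,k}

Chromatic number:
  {d,f,m} pairwise interfere (3-clique) ⇒ χ ≥ 3
  3-colouring: c0={m}  c1={d,k}  c2={f}
  χ = 3

Answer: 3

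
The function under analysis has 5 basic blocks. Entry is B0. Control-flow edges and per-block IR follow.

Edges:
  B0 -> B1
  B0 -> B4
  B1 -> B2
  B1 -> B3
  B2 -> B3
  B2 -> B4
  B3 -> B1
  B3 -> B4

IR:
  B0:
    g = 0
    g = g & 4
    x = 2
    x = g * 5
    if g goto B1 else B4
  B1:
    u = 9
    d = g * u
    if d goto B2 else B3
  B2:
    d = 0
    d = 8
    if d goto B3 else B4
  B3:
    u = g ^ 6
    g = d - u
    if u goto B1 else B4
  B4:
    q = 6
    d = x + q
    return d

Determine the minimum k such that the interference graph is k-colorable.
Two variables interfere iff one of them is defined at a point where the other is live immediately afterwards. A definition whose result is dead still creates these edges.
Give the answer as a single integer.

Per-block:
  B0 def {g,x} use ∅
  B1 def {d,u} use {g}
  B2 def {d} use ∅
  B3 def {g,u} use {d,g}
  B4 def {d,q} use {x}

Backward fixpoint:
  B0 li=∅ lo={g,x}
  B1 li={g,x} lo={d,g,x}
  B2 li={g,x} lo={d,g,x}
  B3 li={d,g,x} lo={g,x}
  B4 li={x} lo=∅

Interference:
  d — {g,u,x}
  g — {d,u,x}
  q — {x}
  u — {d,g,x}
  x — {d,g,q,u}

Registers:
  {d,g,u,x} pairwise interfere (4-clique) ⇒ χ ≥ 4
  4-colouring: r0={x}  r1={d,q}  r2={g}  r3={u}
  χ = 4

Answer: 4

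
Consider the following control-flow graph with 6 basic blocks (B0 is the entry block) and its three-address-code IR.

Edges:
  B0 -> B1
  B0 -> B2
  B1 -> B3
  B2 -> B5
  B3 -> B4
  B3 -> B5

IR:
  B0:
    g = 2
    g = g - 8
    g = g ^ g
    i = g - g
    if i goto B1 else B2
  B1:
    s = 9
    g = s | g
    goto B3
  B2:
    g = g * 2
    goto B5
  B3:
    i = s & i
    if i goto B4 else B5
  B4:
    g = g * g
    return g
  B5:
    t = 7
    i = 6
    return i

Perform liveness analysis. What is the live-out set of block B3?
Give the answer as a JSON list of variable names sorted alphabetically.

Answer: ["g"]

Derivation:
Per-block:
  B0: {g,i} / ∅
  B1: {g,s} / {g}
  B2: {g} / {g}
  B3: {i} / {i,s}
  B4: {g} / {g}
  B5: {i,t} / ∅

Backward fixpoint:
  B0: in=∅ out={g,i}
  B1: in={g,i} out={g,i,s}
  B2: in={g} out=∅
  B3: in={g,i,s} out={g}
  B4: in={g} out=∅
  B5: in=∅ out=∅

live-out(B3) = ["g"]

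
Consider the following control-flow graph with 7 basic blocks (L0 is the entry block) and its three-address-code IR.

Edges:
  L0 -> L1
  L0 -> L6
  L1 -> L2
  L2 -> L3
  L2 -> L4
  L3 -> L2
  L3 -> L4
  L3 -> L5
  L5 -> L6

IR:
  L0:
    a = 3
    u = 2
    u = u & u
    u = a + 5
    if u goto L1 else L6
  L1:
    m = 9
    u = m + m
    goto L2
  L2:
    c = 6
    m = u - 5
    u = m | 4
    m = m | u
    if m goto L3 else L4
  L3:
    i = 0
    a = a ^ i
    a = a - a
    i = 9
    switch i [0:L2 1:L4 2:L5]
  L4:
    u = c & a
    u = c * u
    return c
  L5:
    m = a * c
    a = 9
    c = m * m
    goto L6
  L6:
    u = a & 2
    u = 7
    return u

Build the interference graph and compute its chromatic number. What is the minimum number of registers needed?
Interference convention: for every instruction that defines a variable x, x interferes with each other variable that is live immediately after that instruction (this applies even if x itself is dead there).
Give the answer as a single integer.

Per-block:
  L0 def {a,u} use ∅
  L1 def {m,u} use ∅
  L2 def {c,m,u} use {u}
  L3 def {a,i} use {a}
  L4 def {u} use {a,c}
  L5 def {a,c,m} use {a,c}
  L6 def {u} use {a}

Backward fixpoint:
  L0 li=∅ lo={a}
  L1 li={a} lo={a,u}
  L2 li={a,u} lo={a,c,u}
  L3 li={a,c,u} lo={a,c,u}
  L4 li={a,c} lo=∅
  L5 li={a,c} lo={a}
  L6 li={a} lo=∅

Interfere edges:
  a: {c,i,m,u}
  c: {a,i,m,u}
  i: {a,c,u}
  m: {a,c,u}
  u: {a,c,i,m}

Registers:
  lower bound: {a,c,i,u} mutually conflict ⇒ χ ≥ 4
  4-colouring: R0={a}  R1={c}  R2={u}  R3={i,m}
  χ = 4

Answer: 4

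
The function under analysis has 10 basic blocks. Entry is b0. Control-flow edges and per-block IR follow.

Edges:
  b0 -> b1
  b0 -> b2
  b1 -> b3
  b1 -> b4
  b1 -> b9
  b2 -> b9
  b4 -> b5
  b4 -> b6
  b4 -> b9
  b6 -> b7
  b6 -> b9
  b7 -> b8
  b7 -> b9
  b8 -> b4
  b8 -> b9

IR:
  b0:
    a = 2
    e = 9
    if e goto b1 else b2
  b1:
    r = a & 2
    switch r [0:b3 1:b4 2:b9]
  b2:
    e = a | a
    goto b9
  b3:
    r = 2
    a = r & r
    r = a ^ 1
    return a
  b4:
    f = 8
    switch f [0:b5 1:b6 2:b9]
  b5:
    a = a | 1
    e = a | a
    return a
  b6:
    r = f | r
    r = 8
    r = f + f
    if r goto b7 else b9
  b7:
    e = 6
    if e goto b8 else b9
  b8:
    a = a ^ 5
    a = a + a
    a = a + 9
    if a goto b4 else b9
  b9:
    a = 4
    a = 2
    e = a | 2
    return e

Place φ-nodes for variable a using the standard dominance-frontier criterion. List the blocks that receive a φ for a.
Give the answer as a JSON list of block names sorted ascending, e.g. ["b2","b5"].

idom tree: b1←b0 b2←b0 b3←b1 b4←b1 b5←b4 b6←b4 b7←b6 b8←b7 b9←b0
Join-block Dom:
  b4: preds {b1,b8}: {b0,b1} ∩ {b0,b1,b4,b6,b7,b8} = {b0,b1}; idom=b1
  b9: preds {b1,b2,b4,b6,b7,b8}: {b0,b1} ∩ {b0,b2} ∩ {b0,b1,b4} ∩ {b0,b1,b4,b6} ∩ {b0,b1,b4,b6,b7} ∩ {b0,b1,b4,b6,b7,b8} = {b0}; idom=b0

DF derivation:
  join b4 pred b1: · stop@b1
  join b4 pred b8: b8→b7→b6→b4 stop@b1
  join b9 pred b1: b1 stop@b0
  join b9 pred b2: b2 stop@b0
  join b9 pred b4: b4→b1 stop@b0
  join b9 pred b6: b6→b4→b1 stop@b0
  join b9 pred b7: b7→b6→b4→b1 stop@b0
  join b9 pred b8: b8→b7→b6→b4→b1 stop@b0
  b0 → ∅
  b1 → {b9}
  b2 → {b9}
  b3 → ∅
  b4 → {b4,b9}
  b5 → ∅
  b6 → {b4,b9}
  b7 → {b4,b9}
  b8 → {b4,b9}
  b9 → ∅

φ for a: defs {b0,b3,b5,b8,b9}
  DF⁺ = {b4,b9}

Answer: ["b4", "b9"]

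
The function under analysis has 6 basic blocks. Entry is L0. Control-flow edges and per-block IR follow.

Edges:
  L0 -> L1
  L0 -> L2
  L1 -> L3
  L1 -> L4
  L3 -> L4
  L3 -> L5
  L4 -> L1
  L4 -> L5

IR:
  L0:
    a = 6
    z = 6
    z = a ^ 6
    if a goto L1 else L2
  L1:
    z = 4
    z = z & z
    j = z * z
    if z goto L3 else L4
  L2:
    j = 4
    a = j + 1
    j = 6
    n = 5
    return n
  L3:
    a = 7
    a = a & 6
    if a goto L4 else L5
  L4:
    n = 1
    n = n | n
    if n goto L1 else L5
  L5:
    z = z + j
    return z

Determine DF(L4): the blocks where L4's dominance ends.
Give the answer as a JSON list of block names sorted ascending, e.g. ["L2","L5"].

idom tree: L1←L0 L2←L0 L3←L1 L4←L1 L5←L1
Dom∩ at merges:
  L1: preds {L0,L4}: {L0} ∩ {L0,L1,L4} = {L0}; idom=L0
  L4: preds {L1,L3}: {L0,L1} ∩ {L0,L1,L3} = {L0,L1}; idom=L1
  L5: preds {L3,L4}: {L0,L1,L3} ∩ {L0,L1,L4} = {L0,L1}; idom=L1

DF walk-up:
  join L1 pred L0: · stop@L0
  join L1 pred L4: L4→L1 stop@L0
  join L4 pred L1: · stop@L1
  join L4 pred L3: L3 stop@L1
  join L5 pred L3: L3 stop@L1
  join L5 pred L4: L4 stop@L1
  DF(L0)=∅
  DF(L1)={L1}
  DF(L2)=∅
  DF(L3)={L4,L5}
  DF(L4)={L1,L5}
  DF(L5)=∅

DF(L4) = ["L1", "L5"]

Answer: ["L1", "L5"]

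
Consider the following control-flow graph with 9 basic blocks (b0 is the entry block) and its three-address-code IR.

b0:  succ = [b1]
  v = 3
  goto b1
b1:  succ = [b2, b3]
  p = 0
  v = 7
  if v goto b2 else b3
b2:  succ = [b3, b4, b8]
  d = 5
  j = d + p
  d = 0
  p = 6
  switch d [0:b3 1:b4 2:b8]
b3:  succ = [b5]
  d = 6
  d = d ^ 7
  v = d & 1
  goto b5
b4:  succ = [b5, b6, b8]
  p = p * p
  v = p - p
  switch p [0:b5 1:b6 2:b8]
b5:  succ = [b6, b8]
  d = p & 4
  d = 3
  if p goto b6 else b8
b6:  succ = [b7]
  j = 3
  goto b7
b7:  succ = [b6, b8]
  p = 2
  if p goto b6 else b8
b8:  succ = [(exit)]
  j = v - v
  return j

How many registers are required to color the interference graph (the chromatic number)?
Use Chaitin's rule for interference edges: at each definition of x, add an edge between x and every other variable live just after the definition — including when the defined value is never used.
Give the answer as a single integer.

Answer: 3

Derivation:
Per-block:
  b0: {v} / ∅
  b1: {p,v} / ∅
  b2: {d,j,p} / {p}
  b3: {d,v} / ∅
  b4: {p,v} / {p}
  b5: {d} / {p}
  b6: {j} / ∅
  b7: {p} / ∅
  b8: {j} / {v}

Backward fixpoint:
  live b0: ∅→∅
  live b1: ∅→{p,v}
  live b2: {p,v}→{p,v}
  live b3: {p}→{p,v}
  live b4: {p}→{p,v}
  live b5: {p,v}→{v}
  live b6: {v}→{v}
  live b7: {v}→{v}
  live b8: {v}→∅

Interference:
  d↔{p,v}
  j↔{v}
  p↔{d,v}
  v↔{d,j,p}

Colouring:
  lower bound: {d,p,v} mutually conflict ⇒ χ ≥ 3
  3-colouring: c0={v}  c1={d,j}  c2={p}
  χ = 3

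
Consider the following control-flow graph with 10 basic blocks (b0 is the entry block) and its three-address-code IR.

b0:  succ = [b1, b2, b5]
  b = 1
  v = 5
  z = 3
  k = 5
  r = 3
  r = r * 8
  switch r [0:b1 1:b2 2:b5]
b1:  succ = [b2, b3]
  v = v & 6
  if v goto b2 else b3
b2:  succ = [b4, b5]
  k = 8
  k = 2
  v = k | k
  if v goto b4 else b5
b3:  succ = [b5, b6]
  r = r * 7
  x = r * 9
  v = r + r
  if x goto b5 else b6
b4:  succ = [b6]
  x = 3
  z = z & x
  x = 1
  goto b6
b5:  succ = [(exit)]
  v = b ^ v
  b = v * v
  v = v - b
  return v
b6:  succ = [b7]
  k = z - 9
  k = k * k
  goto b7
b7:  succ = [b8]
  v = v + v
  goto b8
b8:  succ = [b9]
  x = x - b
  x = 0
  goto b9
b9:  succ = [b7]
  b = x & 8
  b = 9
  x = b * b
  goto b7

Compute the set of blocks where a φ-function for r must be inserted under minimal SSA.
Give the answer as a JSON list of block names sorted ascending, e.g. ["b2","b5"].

Answer: ["b5", "b6"]

Working:
idom tree: b1←b0 b2←b0 b3←b1 b4←b2 b5←b0 b6←b0 b7←b6 b8←b7 b9←b8
Dom at joins:
  b2: preds {b0,b1}: {b0} ∩ {b0,b1} = {b0}; idom=b0
  b5: preds {b0,b2,b3}: {b0} ∩ {b0,b2} ∩ {b0,b1,b3} = {b0}; idom=b0
  b6: preds {b3,b4}: {b0,b1,b3} ∩ {b0,b2,b4} = {b0}; idom=b0
  b7: preds {b6,b9}: {b0,b6} ∩ {b0,b6,b7,b8,b9} = {b0,b6}; idom=b6

Frontier:
  join b2 pred b0: · stop@b0
  join b2 pred b1: b1 stop@b0
  join b5 pred b0: · stop@b0
  join b5 pred b2: b2 stop@b0
  join b5 pred b3: b3→b1 stop@b0
  join b6 pred b3: b3→b1 stop@b0
  join b6 pred b4: b4→b2 stop@b0
  join b7 pred b6: · stop@b6
  join b7 pred b9: b9→b8→b7 stop@b6
  b0: DF=∅
  b1: DF={b2,b5,b6}
  b2: DF={b5,b6}
  b3: DF={b5,b6}
  b4: DF={b6}
  b5: DF=∅
  b6: DF=∅
  b7: DF={b7}
  b8: DF={b7}
  b9: DF={b7}

φ for r: defs {b0,b3}
  DF⁺ = {b5,b6}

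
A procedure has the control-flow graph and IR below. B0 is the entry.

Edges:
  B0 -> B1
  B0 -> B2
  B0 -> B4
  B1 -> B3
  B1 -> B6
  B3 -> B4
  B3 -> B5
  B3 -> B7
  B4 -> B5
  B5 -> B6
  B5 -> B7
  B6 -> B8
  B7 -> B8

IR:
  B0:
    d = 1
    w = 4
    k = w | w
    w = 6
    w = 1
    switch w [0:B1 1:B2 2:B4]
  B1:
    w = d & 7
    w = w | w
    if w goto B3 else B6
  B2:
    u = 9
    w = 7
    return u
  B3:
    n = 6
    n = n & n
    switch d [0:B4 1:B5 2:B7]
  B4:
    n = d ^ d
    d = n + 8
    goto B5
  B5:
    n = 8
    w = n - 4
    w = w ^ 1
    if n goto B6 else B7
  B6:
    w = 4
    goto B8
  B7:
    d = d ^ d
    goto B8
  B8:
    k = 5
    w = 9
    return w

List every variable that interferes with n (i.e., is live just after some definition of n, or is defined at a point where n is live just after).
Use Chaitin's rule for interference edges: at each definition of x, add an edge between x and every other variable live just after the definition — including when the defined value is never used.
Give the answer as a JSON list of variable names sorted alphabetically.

Answer: ["d", "w"]

Derivation:
def/use:
  B0: def={d,k,w} ue=∅
  B1: def={w} ue={d}
  B2: def={u,w} ue=∅
  B3: def={n} ue={d}
  B4: def={d,n} ue={d}
  B5: def={n,w} ue=∅
  B6: def={w} ue=∅
  B7: def={d} ue={d}
  B8: def={k,w} ue=∅

Live sets:
  live B0: ∅→{d}
  live B1: {d}→{d}
  live B2: ∅→∅
  live B3: {d}→{d}
  live B4: {d}→{d}
  live B5: {d}→{d}
  live B6: ∅→∅
  live B7: {d}→∅
  live B8: ∅→∅

Interference:
  d↔{k,n,w}
  k↔{d}
  n↔{d,w}
  u↔{w}
  w↔{d,n,u}

N(n) = ["d", "w"]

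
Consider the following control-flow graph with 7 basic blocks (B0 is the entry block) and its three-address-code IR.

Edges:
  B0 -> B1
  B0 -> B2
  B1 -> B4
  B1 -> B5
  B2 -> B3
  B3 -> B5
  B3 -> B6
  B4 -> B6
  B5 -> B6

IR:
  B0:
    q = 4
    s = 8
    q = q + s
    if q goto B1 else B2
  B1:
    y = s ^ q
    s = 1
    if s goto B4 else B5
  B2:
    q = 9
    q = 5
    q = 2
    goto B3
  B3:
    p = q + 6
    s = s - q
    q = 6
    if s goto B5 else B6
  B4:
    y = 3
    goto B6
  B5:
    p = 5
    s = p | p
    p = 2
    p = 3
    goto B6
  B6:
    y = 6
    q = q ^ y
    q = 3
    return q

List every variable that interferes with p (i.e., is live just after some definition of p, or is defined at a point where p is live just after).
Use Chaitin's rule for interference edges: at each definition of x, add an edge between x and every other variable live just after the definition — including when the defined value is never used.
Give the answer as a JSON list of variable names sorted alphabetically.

Per-block:
  B0: {q,s} / ∅
  B1: {s,y} / {q,s}
  B2: {q} / ∅
  B3: {p,q,s} / {q,s}
  B4: {y} / ∅
  B5: {p,s} / ∅
  B6: {q,y} / {q}

Backward fixpoint:
  B0 li=∅ lo={q,s}
  B1 li={q,s} lo={q}
  B2 li={s} lo={q,s}
  B3 li={q,s} lo={q}
  B4 li={q} lo={q}
  B5 li={q} lo={q}
  B6 li={q} lo=∅

Interference:
  p — {q,s}
  q — {p,s,y}
  s — {p,q}
  y — {q}

N(p) = ["q", "s"]

Answer: ["q", "s"]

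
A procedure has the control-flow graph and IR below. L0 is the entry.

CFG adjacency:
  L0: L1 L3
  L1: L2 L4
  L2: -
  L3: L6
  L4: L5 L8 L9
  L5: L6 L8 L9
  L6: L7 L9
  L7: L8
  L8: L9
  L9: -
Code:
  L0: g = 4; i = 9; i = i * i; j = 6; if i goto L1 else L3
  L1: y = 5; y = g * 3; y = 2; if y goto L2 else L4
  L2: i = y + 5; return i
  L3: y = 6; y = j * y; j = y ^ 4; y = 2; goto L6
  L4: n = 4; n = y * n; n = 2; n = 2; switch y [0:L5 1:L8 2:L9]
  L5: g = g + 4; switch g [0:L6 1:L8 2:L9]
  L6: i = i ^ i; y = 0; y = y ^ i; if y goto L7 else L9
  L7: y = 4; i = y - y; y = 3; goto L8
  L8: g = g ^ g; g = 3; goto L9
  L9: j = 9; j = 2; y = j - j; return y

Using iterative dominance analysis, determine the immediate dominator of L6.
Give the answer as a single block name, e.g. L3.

Answer: L0

Analysis:
idom tree: L1←L0 L2←L1 L3←L0 L4←L1 L5←L4 L6←L0 L7←L6 L8←L0 L9←L0
Dom∩ at merges:
  L6: preds {L3,L5}: {L0,L3} ∩ {L0,L1,L4,L5} = {L0}; idom=L0
  L8: preds {L4,L5,L7}: {L0,L1,L4} ∩ {L0,L1,L4,L5} ∩ {L0,L6,L7} = {L0}; idom=L0
  L9: preds {L4,L5,L6,L8}: {L0,L1,L4} ∩ {L0,L1,L4,L5} ∩ {L0,L6} ∩ {L0,L8} = {L0}; idom=L0

idom(L6) = L0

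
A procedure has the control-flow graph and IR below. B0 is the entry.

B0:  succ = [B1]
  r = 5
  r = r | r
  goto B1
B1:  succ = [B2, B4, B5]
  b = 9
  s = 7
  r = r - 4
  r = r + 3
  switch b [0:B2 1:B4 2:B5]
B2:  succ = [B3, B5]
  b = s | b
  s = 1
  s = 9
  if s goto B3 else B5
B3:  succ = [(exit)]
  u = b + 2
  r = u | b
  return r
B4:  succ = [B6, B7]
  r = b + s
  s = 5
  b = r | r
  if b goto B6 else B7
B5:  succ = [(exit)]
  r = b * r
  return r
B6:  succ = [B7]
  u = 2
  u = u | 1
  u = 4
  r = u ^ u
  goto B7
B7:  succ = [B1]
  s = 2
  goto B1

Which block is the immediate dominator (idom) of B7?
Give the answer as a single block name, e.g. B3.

Answer: B4

Derivation:
idom tree: B1←B0 B2←B1 B3←B2 B4←B1 B5←B1 B6←B4 B7←B4
Dom∩ at merges:
  B1: preds {B0,B7}: {B0} ∩ {B0,B1,B4,B7} = {B0}; idom=B0
  B5: preds {B1,B2}: {B0,B1} ∩ {B0,B1,B2} = {B0,B1}; idom=B1
  B7: preds {B4,B6}: {B0,B1,B4} ∩ {B0,B1,B4,B6} = {B0,B1,B4}; idom=B4

idom(B7) = B4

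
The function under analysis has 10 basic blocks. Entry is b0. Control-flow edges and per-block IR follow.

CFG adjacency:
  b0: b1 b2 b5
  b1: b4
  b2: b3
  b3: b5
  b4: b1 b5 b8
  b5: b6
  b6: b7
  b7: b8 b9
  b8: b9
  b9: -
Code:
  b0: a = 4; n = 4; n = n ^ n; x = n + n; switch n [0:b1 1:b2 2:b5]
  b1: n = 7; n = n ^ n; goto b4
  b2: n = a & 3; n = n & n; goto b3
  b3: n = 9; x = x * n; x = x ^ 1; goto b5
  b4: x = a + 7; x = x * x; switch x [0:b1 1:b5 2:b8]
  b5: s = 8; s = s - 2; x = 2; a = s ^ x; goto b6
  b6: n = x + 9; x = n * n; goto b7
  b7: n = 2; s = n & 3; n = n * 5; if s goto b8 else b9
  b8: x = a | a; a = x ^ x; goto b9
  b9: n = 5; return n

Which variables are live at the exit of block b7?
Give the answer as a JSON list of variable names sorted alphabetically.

def/use:
  b0 def {a,n,x} use ∅
  b1 def {n} use ∅
  b2 def {n} use {a}
  b3 def {n,x} use {x}
  b4 def {x} use {a}
  b5 def {a,s,x} use ∅
  b6 def {n,x} use {x}
  b7 def {n,s} use ∅
  b8 def {a,x} use {a}
  b9 def {n} use ∅

Liveness:
  b0 li=∅ lo={a,x}
  b1 li={a} lo={a}
  b2 li={a,x} lo={x}
  b3 li={x} lo=∅
  b4 li={a} lo={a}
  b5 li=∅ lo={a,x}
  b6 li={a,x} lo={a}
  b7 li={a} lo={a}
  b8 li={a} lo=∅
  b9 li=∅ lo=∅

live-out(b7) = ["a"]

Answer: ["a"]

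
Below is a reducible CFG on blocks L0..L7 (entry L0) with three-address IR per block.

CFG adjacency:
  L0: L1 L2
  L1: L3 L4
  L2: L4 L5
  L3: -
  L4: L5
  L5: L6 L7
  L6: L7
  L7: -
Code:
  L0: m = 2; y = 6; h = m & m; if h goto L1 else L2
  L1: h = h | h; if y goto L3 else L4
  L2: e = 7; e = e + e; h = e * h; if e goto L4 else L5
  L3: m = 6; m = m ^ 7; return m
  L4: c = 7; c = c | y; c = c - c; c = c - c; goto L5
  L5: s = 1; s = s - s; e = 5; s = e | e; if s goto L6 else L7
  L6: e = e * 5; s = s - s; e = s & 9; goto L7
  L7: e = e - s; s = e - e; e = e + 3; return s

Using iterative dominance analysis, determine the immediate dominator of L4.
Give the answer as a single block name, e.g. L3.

idom tree: L1←L0 L2←L0 L3←L1 L4←L0 L5←L0 L6←L5 L7←L5
Dom∩ at merges:
  L4: preds {L1,L2}: {L0,L1} ∩ {L0,L2} = {L0}; idom=L0
  L5: preds {L2,L4}: {L0,L2} ∩ {L0,L4} = {L0}; idom=L0
  L7: preds {L5,L6}: {L0,L5} ∩ {L0,L5,L6} = {L0,L5}; idom=L5

idom(L4) = L0

Answer: L0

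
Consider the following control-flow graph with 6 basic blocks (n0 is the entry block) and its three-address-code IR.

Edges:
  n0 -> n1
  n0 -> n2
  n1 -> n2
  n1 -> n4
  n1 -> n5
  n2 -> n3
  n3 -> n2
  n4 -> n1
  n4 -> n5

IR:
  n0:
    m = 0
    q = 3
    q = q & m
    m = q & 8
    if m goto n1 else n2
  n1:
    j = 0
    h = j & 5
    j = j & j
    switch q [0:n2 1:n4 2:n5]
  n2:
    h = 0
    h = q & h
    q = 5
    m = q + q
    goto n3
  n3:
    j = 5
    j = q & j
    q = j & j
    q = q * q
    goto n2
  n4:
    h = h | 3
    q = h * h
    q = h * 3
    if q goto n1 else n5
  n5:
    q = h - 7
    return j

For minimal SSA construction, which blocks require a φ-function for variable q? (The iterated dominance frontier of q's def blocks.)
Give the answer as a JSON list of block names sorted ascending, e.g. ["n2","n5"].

Answer: ["n1", "n2", "n5"]

Derivation:
idom tree: n1←n0 n2←n0 n3←n2 n4←n1 n5←n1
Dom at joins:
  n1: preds {n0,n4}: {n0} ∩ {n0,n1,n4} = {n0}; idom=n0
  n2: preds {n0,n1,n3}: {n0} ∩ {n0,n1} ∩ {n0,n2,n3} = {n0}; idom=n0
  n5: preds {n1,n4}: {n0,n1} ∩ {n0,n1,n4} = {n0,n1}; idom=n1

DF derivation:
  n1←n0: walk · to n0
  n1←n4: walk n4→n1 to n0
  n2←n0: walk · to n0
  n2←n1: walk n1 to n0
  n2←n3: walk n3→n2 to n0
  n5←n1: walk · to n1
  n5←n4: walk n4 to n1
  DF(n0)=∅
  DF(n1)={n1,n2}
  DF(n2)={n2}
  DF(n3)={n2}
  DF(n4)={n1,n5}
  DF(n5)=∅

φ for q: defs {n0,n2,n3,n4,n5}
  DF⁺ = {n1,n2,n5}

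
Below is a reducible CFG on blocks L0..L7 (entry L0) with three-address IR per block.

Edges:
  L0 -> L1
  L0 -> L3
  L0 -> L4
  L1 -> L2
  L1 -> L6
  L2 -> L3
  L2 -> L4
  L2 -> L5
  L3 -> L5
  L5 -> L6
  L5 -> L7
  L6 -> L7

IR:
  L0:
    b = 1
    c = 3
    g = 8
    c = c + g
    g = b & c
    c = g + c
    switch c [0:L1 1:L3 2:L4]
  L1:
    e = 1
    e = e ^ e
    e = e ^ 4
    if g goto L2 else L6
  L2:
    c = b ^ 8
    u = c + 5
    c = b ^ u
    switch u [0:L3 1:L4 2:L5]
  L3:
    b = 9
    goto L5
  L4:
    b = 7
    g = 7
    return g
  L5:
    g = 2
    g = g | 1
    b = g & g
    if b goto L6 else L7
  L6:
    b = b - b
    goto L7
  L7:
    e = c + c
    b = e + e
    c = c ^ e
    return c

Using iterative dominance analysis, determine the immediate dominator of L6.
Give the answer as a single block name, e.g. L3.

idom tree: L1←L0 L2←L1 L3←L0 L4←L0 L5←L0 L6←L0 L7←L0
Join-block Dom:
  L3: preds {L0,L2}: {L0} ∩ {L0,L1,L2} = {L0}; idom=L0
  L4: preds {L0,L2}: {L0} ∩ {L0,L1,L2} = {L0}; idom=L0
  L5: preds {L2,L3}: {L0,L1,L2} ∩ {L0,L3} = {L0}; idom=L0
  L6: preds {L1,L5}: {L0,L1} ∩ {L0,L5} = {L0}; idom=L0
  L7: preds {L5,L6}: {L0,L5} ∩ {L0,L6} = {L0}; idom=L0

idom(L6) = L0

Answer: L0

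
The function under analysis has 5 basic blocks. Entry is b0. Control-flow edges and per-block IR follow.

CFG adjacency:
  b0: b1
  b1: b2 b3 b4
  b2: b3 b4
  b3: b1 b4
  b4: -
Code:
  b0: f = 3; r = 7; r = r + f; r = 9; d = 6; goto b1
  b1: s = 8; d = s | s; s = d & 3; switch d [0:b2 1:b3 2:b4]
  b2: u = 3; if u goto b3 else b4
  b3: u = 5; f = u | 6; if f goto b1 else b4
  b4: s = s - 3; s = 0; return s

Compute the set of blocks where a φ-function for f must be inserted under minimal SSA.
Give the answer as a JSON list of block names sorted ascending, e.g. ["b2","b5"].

Answer: ["b1", "b4"]

Analysis:
idom tree: b1←b0 b2←b1 b3←b1 b4←b1
Join-block Dom:
  b1: preds {b0,b3}: {b0} ∩ {b0,b1,b3} = {b0}; idom=b0
  b3: preds {b1,b2}: {b0,b1} ∩ {b0,b1,b2} = {b0,b1}; idom=b1
  b4: preds {b1,b2,b3}: {b0,b1} ∩ {b0,b1,b2} ∩ {b0,b1,b3} = {b0,b1}; idom=b1

Frontier:
  join b1 pred b0: · stop@b0
  join b1 pred b3: b3→b1 stop@b0
  join b3 pred b1: · stop@b1
  join b3 pred b2: b2 stop@b1
  join b4 pred b1: · stop@b1
  join b4 pred b2: b2 stop@b1
  join b4 pred b3: b3 stop@b1
  DF(b0)=∅
  DF(b1)={b1}
  DF(b2)={b3,b4}
  DF(b3)={b1,b4}
  DF(b4)=∅

φ for f: defs {b0,b3}
  DF⁺ = {b1,b4}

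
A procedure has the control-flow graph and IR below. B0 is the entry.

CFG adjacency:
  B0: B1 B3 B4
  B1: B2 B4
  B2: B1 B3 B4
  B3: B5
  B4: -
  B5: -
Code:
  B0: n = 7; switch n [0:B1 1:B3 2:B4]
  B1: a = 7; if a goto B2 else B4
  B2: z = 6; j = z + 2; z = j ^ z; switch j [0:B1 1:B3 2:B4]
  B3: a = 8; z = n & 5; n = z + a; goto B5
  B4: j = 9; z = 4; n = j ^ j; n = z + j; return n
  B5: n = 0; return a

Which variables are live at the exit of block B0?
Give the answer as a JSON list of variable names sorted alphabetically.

Answer: ["n"]

Derivation:
def/use:
  B0 def {n} use ∅
  B1 def {a} use ∅
  B2 def {j,z} use ∅
  B3 def {a,n,z} use {n}
  B4 def {j,n,z} use ∅
  B5 def {n} use {a}

Live sets:
  B0 li=∅ lo={n}
  B1 li={n} lo={n}
  B2 li={n} lo={n}
  B3 li={n} lo={a}
  B4 li=∅ lo=∅
  B5 li={a} lo=∅

live-out(B0) = ["n"]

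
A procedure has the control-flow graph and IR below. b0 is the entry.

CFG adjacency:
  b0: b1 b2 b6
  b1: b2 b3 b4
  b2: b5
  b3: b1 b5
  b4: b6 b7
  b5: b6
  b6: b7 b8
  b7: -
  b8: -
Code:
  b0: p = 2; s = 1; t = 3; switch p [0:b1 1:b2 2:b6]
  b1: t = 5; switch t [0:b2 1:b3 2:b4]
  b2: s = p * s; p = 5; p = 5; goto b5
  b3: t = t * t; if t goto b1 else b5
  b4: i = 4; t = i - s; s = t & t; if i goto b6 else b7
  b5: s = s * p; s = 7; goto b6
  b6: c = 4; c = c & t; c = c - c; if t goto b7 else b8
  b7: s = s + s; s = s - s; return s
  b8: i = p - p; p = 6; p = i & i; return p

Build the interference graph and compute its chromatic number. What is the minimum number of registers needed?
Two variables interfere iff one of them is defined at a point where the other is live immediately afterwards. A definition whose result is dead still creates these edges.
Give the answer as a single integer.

Per-block:
  b0 def {p,s,t} use ∅
  b1 def {t} use ∅
  b2 def {p,s} use {p,s}
  b3 def {t} use {t}
  b4 def {i,s,t} use {s}
  b5 def {s} use {p,s}
  b6 def {c} use {t}
  b7 def {s} use {s}
  b8 def {i,p} use {p}

Liveness:
  b0 li=∅ lo={p,s,t}
  b1 li={p,s} lo={p,s,t}
  b2 li={p,s,t} lo={p,s,t}
  b3 li={p,s,t} lo={p,s,t}
  b4 li={p,s} lo={p,s,t}
  b5 li={p,s,t} lo={p,s,t}
  b6 li={p,s,t} lo={p,s}
  b7 li={s} lo=∅
  b8 li={p} lo=∅

Conflict graph:
  c: {p,s,t}
  i: {p,s,t}
  p: {c,i,s,t}
  s: {c,i,p,t}
  t: {c,i,p,s}

Chromatic number:
  lower bound: {c,p,s,t} mutually conflict ⇒ χ ≥ 4
  assign c→r3 i→r3 p→r0 s→r1 t→r2 — no edge inside a register ⇒ χ ≤ 4
  χ = 4

Answer: 4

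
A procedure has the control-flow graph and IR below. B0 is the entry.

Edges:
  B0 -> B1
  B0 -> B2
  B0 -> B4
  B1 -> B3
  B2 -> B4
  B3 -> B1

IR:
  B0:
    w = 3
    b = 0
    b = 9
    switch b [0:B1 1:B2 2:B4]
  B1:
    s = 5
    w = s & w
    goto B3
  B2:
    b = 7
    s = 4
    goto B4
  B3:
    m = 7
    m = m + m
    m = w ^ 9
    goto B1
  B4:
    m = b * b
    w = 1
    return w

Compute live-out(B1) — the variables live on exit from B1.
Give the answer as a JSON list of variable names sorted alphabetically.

Answer: ["w"]

Working:
Per-block:
  B0: def={b,w} ue=∅
  B1: def={s,w} ue={w}
  B2: def={b,s} ue=∅
  B3: def={m} ue={w}
  B4: def={m,w} ue={b}

Liveness:
  B0 li=∅ lo={b,w}
  B1 li={w} lo={w}
  B2 li=∅ lo={b}
  B3 li={w} lo={w}
  B4 li={b} lo=∅

live-out(B1) = ["w"]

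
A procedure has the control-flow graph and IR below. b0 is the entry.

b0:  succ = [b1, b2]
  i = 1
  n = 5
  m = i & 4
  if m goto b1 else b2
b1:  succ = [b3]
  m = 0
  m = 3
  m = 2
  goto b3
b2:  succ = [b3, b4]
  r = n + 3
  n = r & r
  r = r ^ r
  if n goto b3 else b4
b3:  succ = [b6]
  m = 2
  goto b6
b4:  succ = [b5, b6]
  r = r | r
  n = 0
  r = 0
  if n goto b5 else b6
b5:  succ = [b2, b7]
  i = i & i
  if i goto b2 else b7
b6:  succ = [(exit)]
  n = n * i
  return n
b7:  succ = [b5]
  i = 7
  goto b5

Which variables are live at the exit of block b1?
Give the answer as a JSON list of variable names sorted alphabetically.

Block summaries:
  b0 def {i,m,n} use ∅
  b1 def {m} use ∅
  b2 def {n,r} use {n}
  b3 def {m} use ∅
  b4 def {n,r} use {r}
  b5 def {i} use {i}
  b6 def {n} use {i,n}
  b7 def {i} use ∅

Live sets:
  live b0: ∅→{i,n}
  live b1: {i,n}→{i,n}
  live b2: {i,n}→{i,n,r}
  live b3: {i,n}→{i,n}
  live b4: {i,r}→{i,n}
  live b5: {i,n}→{i,n}
  live b6: {i,n}→∅
  live b7: {n}→{i,n}

live-out(b1) = ["i", "n"]

Answer: ["i", "n"]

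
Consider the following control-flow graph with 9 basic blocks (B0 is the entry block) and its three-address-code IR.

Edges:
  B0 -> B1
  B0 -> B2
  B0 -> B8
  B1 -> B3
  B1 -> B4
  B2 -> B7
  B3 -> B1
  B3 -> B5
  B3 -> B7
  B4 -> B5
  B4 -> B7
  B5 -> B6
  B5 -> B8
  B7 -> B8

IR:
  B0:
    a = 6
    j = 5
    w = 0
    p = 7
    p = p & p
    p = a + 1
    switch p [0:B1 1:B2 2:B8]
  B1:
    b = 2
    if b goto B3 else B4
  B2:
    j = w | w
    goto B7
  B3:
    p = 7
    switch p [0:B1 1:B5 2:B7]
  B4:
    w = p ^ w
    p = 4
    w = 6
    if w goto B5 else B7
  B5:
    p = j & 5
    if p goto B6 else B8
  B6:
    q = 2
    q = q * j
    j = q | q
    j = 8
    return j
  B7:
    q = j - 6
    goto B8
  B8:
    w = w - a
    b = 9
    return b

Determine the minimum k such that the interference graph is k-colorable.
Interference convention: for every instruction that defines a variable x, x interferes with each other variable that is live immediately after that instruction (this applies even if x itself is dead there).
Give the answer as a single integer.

Answer: 5

Working:
Block summaries:
  B0: {a,j,p,w} / ∅
  B1: {b} / ∅
  B2: {j} / {w}
  B3: {p} / ∅
  B4: {p,w} / {p,w}
  B5: {p} / {j}
  B6: {j,q} / {j}
  B7: {q} / {j}
  B8: {b,w} / {a,w}

Liveness:
  B0: in=∅ out={a,j,p,w}
  B1: in={a,j,p,w} out={a,j,p,w}
  B2: in={a,w} out={a,j,w}
  B3: in={a,j,w} out={a,j,p,w}
  B4: in={a,j,p,w} out={a,j,w}
  B5: in={a,j,w} out={a,j,w}
  B6: in={j} out=∅
  B7: in={a,j,w} out={a,w}
  B8: in={a,w} out=∅

Interference:
  a: {b,j,p,q,w}
  b: {a,j,p,w}
  j: {a,b,p,q,w}
  p: {a,b,j,w}
  q: {a,j,w}
  w: {a,b,j,p,q}

Chromatic number:
  clique {a,b,j,p,w} ⇒ need ≥ 5
  5-colouring: r0={a}  r1={j}  r2={w}  r3={b,q}  r4={p}
  χ = 5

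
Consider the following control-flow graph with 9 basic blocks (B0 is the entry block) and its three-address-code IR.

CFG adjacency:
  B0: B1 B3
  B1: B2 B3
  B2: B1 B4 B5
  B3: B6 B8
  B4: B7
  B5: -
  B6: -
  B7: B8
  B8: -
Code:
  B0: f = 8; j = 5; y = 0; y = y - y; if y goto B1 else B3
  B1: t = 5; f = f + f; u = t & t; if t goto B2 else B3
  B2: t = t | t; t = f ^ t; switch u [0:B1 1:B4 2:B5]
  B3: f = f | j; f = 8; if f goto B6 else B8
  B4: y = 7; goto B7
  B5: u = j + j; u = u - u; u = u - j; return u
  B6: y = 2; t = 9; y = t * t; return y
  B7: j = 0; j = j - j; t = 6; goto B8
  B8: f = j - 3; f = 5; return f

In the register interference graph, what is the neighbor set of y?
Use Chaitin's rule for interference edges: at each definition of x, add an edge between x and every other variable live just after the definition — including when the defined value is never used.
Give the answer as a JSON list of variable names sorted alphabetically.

Answer: ["f", "j"]

Derivation:
def/use:
  B0: {f,j,y} / ∅
  B1: {f,t,u} / {f}
  B2: {t} / {f,t,u}
  B3: {f} / {f,j}
  B4: {y} / ∅
  B5: {u} / {j}
  B6: {t,y} / ∅
  B7: {j,t} / ∅
  B8: {f} / {j}

Liveness:
  B0 li=∅ lo={f,j}
  B1 li={f,j} lo={f,j,t,u}
  B2 li={f,j,t,u} lo={f,j}
  B3 li={f,j} lo={j}
  B4 li=∅ lo=∅
  B5 li={j} lo=∅
  B6 li=∅ lo=∅
  B7 li=∅ lo={j}
  B8 li={j} lo=∅

Interference:
  f: {j,t,u,y}
  j: {f,t,u,y}
  t: {f,j,u}
  u: {f,j,t}
  y: {f,j}

N(y) = ["f", "j"]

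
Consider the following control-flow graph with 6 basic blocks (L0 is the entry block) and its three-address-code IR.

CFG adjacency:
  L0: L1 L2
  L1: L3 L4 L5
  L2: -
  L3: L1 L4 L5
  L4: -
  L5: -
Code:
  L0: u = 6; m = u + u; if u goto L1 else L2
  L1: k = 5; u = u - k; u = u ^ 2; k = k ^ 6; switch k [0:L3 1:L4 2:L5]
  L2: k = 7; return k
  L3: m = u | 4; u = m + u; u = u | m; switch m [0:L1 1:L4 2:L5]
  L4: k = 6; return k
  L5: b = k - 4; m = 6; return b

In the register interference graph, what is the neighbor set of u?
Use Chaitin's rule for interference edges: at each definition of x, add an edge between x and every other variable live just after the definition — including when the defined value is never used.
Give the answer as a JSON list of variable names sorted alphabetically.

Answer: ["k", "m"]

Derivation:
def/use:
  L0: def={m,u} ue=∅
  L1: def={k,u} ue={u}
  L2: def={k} ue=∅
  L3: def={m,u} ue={u}
  L4: def={k} ue=∅
  L5: def={b,m} ue={k}

Liveness:
  live L0: ∅→{u}
  live L1: {u}→{k,u}
  live L2: ∅→∅
  live L3: {k,u}→{k,u}
  live L4: ∅→∅
  live L5: {k}→∅

Conflict graph:
  b — {m}
  k — {m,u}
  m — {b,k,u}
  u — {k,m}

N(u) = ["k", "m"]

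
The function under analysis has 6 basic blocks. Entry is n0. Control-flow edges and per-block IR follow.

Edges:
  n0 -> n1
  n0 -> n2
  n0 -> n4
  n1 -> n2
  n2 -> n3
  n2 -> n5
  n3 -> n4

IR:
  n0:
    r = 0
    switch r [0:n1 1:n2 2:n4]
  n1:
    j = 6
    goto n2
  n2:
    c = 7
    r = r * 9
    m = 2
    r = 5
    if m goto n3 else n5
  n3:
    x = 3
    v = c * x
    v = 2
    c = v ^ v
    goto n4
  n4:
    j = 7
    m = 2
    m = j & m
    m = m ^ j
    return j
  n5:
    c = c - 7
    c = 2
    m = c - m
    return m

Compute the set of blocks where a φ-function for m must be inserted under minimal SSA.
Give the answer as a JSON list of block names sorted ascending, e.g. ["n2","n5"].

idom tree: n1←n0 n2←n0 n3←n2 n4←n0 n5←n2
Join-block Dom:
  n2: preds {n0,n1}: {n0} ∩ {n0,n1} = {n0}; idom=n0
  n4: preds {n0,n3}: {n0} ∩ {n0,n2,n3} = {n0}; idom=n0

Frontier:
  n2←n0: walk · to n0
  n2←n1: walk n1 to n0
  n4←n0: walk · to n0
  n4←n3: walk n3→n2 to n0
  n0: DF=∅
  n1: DF={n2}
  n2: DF={n4}
  n3: DF={n4}
  n4: DF=∅
  n5: DF=∅

φ for m: defs {n2,n4,n5}
  DF⁺ = {n4}

Answer: ["n4"]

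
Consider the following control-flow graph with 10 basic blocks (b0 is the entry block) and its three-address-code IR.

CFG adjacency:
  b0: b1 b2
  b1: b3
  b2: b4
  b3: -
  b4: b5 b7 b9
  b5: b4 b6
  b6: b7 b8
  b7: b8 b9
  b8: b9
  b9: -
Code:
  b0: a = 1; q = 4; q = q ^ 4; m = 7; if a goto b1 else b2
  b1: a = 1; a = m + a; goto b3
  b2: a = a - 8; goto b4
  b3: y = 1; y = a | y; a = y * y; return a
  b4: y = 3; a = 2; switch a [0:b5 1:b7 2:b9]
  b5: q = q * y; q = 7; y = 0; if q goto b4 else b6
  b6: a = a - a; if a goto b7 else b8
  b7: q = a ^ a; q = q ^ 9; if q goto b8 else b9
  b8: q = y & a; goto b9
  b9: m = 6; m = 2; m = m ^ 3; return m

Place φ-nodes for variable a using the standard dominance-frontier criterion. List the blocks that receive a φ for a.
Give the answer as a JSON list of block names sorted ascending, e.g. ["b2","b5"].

idom tree: b1←b0 b2←b0 b3←b1 b4←b2 b5←b4 b6←b5 b7←b4 b8←b4 b9←b4
Dom∩ at merges:
  b4: preds {b2,b5}: {b0,b2} ∩ {b0,b2,b4,b5} = {b0,b2}; idom=b2
  b7: preds {b4,b6}: {b0,b2,b4} ∩ {b0,b2,b4,b5,b6} = {b0,b2,b4}; idom=b4
  b8: preds {b6,b7}: {b0,b2,b4,b5,b6} ∩ {b0,b2,b4,b7} = {b0,b2,b4}; idom=b4
  b9: preds {b4,b7,b8}: {b0,b2,b4} ∩ {b0,b2,b4,b7} ∩ {b0,b2,b4,b8} = {b0,b2,b4}; idom=b4

DF walk-up:
  b4←b2: walk · to b2
  b4←b5: walk b5→b4 to b2
  b7←b4: walk · to b4
  b7←b6: walk b6→b5 to b4
  b8←b6: walk b6→b5 to b4
  b8←b7: walk b7 to b4
  b9←b4: walk · to b4
  b9←b7: walk b7 to b4
  b9←b8: walk b8 to b4
  DF(b0)=∅
  DF(b1)=∅
  DF(b2)=∅
  DF(b3)=∅
  DF(b4)={b4}
  DF(b5)={b4,b7,b8}
  DF(b6)={b7,b8}
  DF(b7)={b8,b9}
  DF(b8)={b9}
  DF(b9)=∅

φ for a: defs {b0,b1,b2,b3,b4,b6}
  DF⁺ = {b4,b7,b8,b9}

Answer: ["b4", "b7", "b8", "b9"]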